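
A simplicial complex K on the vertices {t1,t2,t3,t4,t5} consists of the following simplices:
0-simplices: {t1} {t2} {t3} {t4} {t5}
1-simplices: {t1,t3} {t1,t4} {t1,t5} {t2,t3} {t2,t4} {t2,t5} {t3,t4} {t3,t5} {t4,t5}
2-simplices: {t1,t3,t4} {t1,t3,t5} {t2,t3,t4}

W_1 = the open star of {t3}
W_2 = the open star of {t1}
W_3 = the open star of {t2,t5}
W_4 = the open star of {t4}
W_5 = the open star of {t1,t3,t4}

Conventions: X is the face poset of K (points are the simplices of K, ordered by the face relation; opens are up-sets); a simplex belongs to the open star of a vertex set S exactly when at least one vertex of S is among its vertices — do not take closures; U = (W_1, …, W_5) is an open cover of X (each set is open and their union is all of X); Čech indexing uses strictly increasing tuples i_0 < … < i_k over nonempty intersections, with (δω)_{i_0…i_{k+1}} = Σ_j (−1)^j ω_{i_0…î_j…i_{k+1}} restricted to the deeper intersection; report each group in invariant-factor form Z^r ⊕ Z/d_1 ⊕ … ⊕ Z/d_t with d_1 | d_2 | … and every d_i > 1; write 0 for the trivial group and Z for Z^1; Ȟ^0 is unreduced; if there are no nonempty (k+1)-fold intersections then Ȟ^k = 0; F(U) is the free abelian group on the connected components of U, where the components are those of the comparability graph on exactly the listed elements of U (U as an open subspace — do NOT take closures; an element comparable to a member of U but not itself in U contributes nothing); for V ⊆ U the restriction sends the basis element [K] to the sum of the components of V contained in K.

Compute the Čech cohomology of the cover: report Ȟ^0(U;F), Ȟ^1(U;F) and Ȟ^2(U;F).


nerve simplices:
  W1={{t3},{t1,t3},{t2,t3},{t3,t4},{t3,t5},{t1,t3,t4},{t1,t3,t5},{t2,t3,t4}} W2={{t1},{t1,t3},{t1,t4},{t1,t5},{t1,t3,t4},{t1,t3,t5}} W3={{t2},{t5},{t1,t5},{t2,t3},{t2,t4},{t2,t5},{t3,t5},{t4,t5},{t1,t3,t5},{t2,t3,t4}} W4={{t4},{t1,t4},{t2,t4},{t3,t4},{t4,t5},{t1,t3,t4},{t2,t3,t4}} W5={{t1},{t3},{t4},{t1,t3},{t1,t4},{t1,t5},{t2,t3},{t2,t4},{t3,t4},{t3,t5},{t4,t5},{t1,t3,t4},{t1,t3,t5},{t2,t3,t4}}
  W12={{t1,t3},{t1,t3,t4},{t1,t3,t5}} W13={{t2,t3},{t3,t5},{t1,t3,t5},{t2,t3,t4}} W14={{t3,t4},{t1,t3,t4},{t2,t3,t4}} W15={{t3},{t1,t3},{t2,t3},{t3,t4},{t3,t5},{t1,t3,t4},{t1,t3,t5},{t2,t3,t4}} W23={{t1,t5},{t1,t3,t5}} W24={{t1,t4},{t1,t3,t4}} W25={{t1},{t1,t3},{t1,t4},{t1,t5},{t1,t3,t4},{t1,t3,t5}} W34={{t2,t4},{t4,t5},{t2,t3,t4}} W35={{t1,t5},{t2,t3},{t2,t4},{t3,t5},{t4,t5},{t1,t3,t5},{t2,t3,t4}} W45={{t4},{t1,t4},{t2,t4},{t3,t4},{t4,t5},{t1,t3,t4},{t2,t3,t4}}
  W123={{t1,t3,t5}} W124={{t1,t3,t4}} W125={{t1,t3},{t1,t3,t4},{t1,t3,t5}} W134={{t2,t3,t4}} W135={{t2,t3},{t3,t5},{t1,t3,t5},{t2,t3,t4}} W145={{t3,t4},{t1,t3,t4},{t2,t3,t4}} W235={{t1,t5},{t1,t3,t5}} W245={{t1,t4},{t1,t3,t4}} W345={{t2,t4},{t4,t5},{t2,t3,t4}}
  W1235={{t1,t3,t5}} W1245={{t1,t3,t4}} W1345={{t2,t3,t4}}
components per intersection:
  W1: {{t3},{t1,t3},{t2,t3},{t3,t4},{t3,t5},{t1,t3,t4},{t1,t3,t5},{t2,t3,t4}}
  W2: {{t1},{t1,t3},{t1,t4},{t1,t5},{t1,t3,t4},{t1,t3,t5}}
  W3: {{t2},{t5},{t1,t5},{t2,t3},{t2,t4},{t2,t5},{t3,t5},{t4,t5},{t1,t3,t5},{t2,t3,t4}}
  W4: {{t4},{t1,t4},{t2,t4},{t3,t4},{t4,t5},{t1,t3,t4},{t2,t3,t4}}
  W5: {{t1},{t3},{t4},{t1,t3},{t1,t4},{t1,t5},{t2,t3},{t2,t4},{t3,t4},{t3,t5},{t4,t5},{t1,t3,t4},{t1,t3,t5},{t2,t3,t4}}
  W12: {{t1,t3},{t1,t3,t4},{t1,t3,t5}}
  W13: {{t2,t3},{t2,t3,t4}} {{t3,t5},{t1,t3,t5}}
  W14: {{t3,t4},{t1,t3,t4},{t2,t3,t4}}
  W15: {{t3},{t1,t3},{t2,t3},{t3,t4},{t3,t5},{t1,t3,t4},{t1,t3,t5},{t2,t3,t4}}
  W23: {{t1,t5},{t1,t3,t5}}
  W24: {{t1,t4},{t1,t3,t4}}
  W25: {{t1},{t1,t3},{t1,t4},{t1,t5},{t1,t3,t4},{t1,t3,t5}}
  W34: {{t2,t4},{t2,t3,t4}} {{t4,t5}}
  W35: {{t1,t5},{t3,t5},{t1,t3,t5}} {{t2,t3},{t2,t4},{t2,t3,t4}} {{t4,t5}}
  W45: {{t4},{t1,t4},{t2,t4},{t3,t4},{t4,t5},{t1,t3,t4},{t2,t3,t4}}
  W123: {{t1,t3,t5}}
  W124: {{t1,t3,t4}}
  W125: {{t1,t3},{t1,t3,t4},{t1,t3,t5}}
  W134: {{t2,t3,t4}}
  W135: {{t2,t3},{t2,t3,t4}} {{t3,t5},{t1,t3,t5}}
  W145: {{t3,t4},{t1,t3,t4},{t2,t3,t4}}
  W235: {{t1,t5},{t1,t3,t5}}
  W245: {{t1,t4},{t1,t3,t4}}
  W345: {{t2,t4},{t2,t3,t4}} {{t4,t5}}
  W1235: {{t1,t3,t5}}
  W1245: {{t1,t3,t4}}
  W1345: {{t2,t3,t4}}
C dims 5,14,11,3; δ0: rk 4, SNF 1^4; δ1: rk 8, SNF 1^8; δ2: rk 3, SNF 1^3
degree 0: 5−4−0 = 1 → Ȟ^0 ≅ Z
degree 1: 14−8−4 = 2 → Ȟ^1 ≅ Z^2
degree 2: 11−3−8 = 0 → Ȟ^2 ≅ 0

Ȟ^0 = Z,  Ȟ^1 = Z^2,  Ȟ^2 = 0


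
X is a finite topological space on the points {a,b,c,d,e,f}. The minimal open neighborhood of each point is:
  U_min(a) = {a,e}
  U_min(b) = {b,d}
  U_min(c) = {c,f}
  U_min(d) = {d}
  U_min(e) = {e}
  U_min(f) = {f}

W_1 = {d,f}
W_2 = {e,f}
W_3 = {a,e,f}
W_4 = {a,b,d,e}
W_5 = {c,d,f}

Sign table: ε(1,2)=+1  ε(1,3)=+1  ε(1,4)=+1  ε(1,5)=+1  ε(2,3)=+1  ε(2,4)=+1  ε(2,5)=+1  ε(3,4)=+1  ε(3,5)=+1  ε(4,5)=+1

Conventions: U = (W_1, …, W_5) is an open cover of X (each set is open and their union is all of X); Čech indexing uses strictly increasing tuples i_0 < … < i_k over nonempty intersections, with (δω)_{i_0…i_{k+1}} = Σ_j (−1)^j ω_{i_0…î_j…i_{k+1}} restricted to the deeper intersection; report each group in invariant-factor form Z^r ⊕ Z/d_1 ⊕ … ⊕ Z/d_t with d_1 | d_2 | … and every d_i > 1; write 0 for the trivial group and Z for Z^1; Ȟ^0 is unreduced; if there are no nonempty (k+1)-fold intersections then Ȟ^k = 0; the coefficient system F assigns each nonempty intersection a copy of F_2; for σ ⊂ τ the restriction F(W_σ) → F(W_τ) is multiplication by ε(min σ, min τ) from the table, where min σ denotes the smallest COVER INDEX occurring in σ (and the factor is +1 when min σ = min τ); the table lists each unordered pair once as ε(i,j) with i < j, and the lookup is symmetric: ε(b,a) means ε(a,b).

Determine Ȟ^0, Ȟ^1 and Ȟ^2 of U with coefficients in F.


nerve simplices:
  W12={f} W13={f} W14={d} W15={d,f} W23={e,f} W24={e} W25={f} W34={a,e} W35={f} W45={d}
  W123={f} W125={f} W135={f} W145={d} W234={e} W235={f}
  W1235={f}
C dims 5,10,6,1; δ0: rk_F2 4; δ1: rk_F2 5; δ2: rk_F2 1
degree 0: 5−4−0 = 1 → Ȟ^0 ≅ Z/2
degree 1: 10−5−4 = 1 → Ȟ^1 ≅ Z/2
degree 2: 6−1−5 = 0 → Ȟ^2 ≅ 0

Ȟ^0 ≅ Z/2, Ȟ^1 ≅ Z/2, Ȟ^2 ≅ 0


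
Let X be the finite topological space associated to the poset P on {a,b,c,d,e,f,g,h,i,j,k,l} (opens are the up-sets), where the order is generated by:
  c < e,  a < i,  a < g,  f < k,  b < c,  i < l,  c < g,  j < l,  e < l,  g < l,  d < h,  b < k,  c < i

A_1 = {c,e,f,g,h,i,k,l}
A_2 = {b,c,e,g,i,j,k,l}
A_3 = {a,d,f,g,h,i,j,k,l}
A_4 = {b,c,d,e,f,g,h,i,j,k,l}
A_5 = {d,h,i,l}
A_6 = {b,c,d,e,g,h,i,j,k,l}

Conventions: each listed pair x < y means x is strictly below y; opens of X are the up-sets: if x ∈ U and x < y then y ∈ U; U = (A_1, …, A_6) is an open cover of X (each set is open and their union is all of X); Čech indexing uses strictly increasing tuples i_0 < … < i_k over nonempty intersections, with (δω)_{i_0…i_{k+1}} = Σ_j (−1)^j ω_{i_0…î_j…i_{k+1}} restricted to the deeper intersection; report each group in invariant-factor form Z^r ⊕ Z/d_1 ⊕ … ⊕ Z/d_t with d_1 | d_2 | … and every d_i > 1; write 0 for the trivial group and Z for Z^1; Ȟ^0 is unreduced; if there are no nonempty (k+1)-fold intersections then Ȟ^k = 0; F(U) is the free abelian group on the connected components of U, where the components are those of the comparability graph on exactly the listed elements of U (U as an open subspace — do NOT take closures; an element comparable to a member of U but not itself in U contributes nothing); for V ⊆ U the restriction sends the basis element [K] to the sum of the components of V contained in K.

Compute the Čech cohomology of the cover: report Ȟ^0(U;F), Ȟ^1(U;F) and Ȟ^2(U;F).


nonempty overlaps:
  A12={c,e,g,i,k,l} A13={f,g,h,i,k,l} A14={c,e,f,g,h,i,k,l} A15={h,i,l} A16={c,e,g,h,i,k,l} A23={g,i,j,k,l} A24={b,c,e,g,i,j,k,l} A25={i,l} A26={b,c,e,g,i,j,k,l} A34={d,f,g,h,i,j,k,l} A35={d,h,i,l} A36={d,g,h,i,j,k,l} A45={d,h,i,l} A46={b,c,d,e,g,h,i,j,k,l} A56={d,h,i,l}
  A123={g,i,k,l} A124={c,e,g,i,k,l} A125={i,l} A126={c,e,g,i,k,l} A134={f,g,h,i,k,l} A135={h,i,l} A136={g,h,i,k,l} A145={h,i,l} A146={c,e,g,h,i,k,l} A156={h,i,l} A234={g,i,j,k,l} A235={i,l} A236={g,i,j,k,l} A245={i,l} A246={b,c,e,g,i,j,k,l} A256={i,l} A345={d,h,i,l} A346={d,g,h,i,j,k,l} A356={d,h,i,l} A456={d,h,i,l}
  A1234={g,i,k,l} A1235={i,l} A1236={g,i,k,l} A1245={i,l} A1246={c,e,g,i,k,l} A1256={i,l} A1345={h,i,l} A1346={g,h,i,k,l} A1356={h,i,l} A1456={h,i,l} A2345={i,l} A2346={g,i,j,k,l} A2356={i,l} A2456={i,l} A3456={d,h,i,l}
  A12345={i,l} A12346={g,i,k,l} A12356={i,l} A12456={i,l} A13456={h,i,l} A23456={i,l}
  A123456={i,l}
components per intersection:
  A1: {c,e,g,i,l} {f,k} {h}
  A2: {b,c,e,g,i,j,k,l}
  A3: {a,g,i,j,l} {d,h} {f,k}
  A4: {b,c,e,f,g,i,j,k,l} {d,h}
  A5: {d,h} {i,l}
  A6: {b,c,e,g,i,j,k,l} {d,h}
  A12: {c,e,g,i,l} {k}
  A13: {f,k} {g,i,l} {h}
  A14: {c,e,g,i,l} {f,k} {h}
  A15: {h} {i,l}
  A16: {c,e,g,i,l} {h} {k}
  A23: {g,i,j,l} {k}
  A24: {b,c,e,g,i,j,k,l}
  A25: {i,l}
  A26: {b,c,e,g,i,j,k,l}
  A34: {d,h} {f,k} {g,i,j,l}
  A35: {d,h} {i,l}
  A36: {d,h} {g,i,j,l} {k}
  A45: {d,h} {i,l}
  A46: {b,c,e,g,i,j,k,l} {d,h}
  A56: {d,h} {i,l}
  A123: {g,i,l} {k}
  A124: {c,e,g,i,l} {k}
  A125: {i,l}
  A126: {c,e,g,i,l} {k}
  A134: {f,k} {g,i,l} {h}
  A135: {h} {i,l}
  A136: {g,i,l} {h} {k}
  A145: {h} {i,l}
  A146: {c,e,g,i,l} {h} {k}
  A156: {h} {i,l}
  A234: {g,i,j,l} {k}
  A235: {i,l}
  A236: {g,i,j,l} {k}
  A245: {i,l}
  A246: {b,c,e,g,i,j,k,l}
  A256: {i,l}
  A345: {d,h} {i,l}
  A346: {d,h} {g,i,j,l} {k}
  A356: {d,h} {i,l}
  A456: {d,h} {i,l}
  A1234: {g,i,l} {k}
  A1235: {i,l}
  A1236: {g,i,l} {k}
  A1245: {i,l}
  A1246: {c,e,g,i,l} {k}
  A1256: {i,l}
  A1345: {h} {i,l}
  A1346: {g,i,l} {h} {k}
  A1356: {h} {i,l}
  A1456: {h} {i,l}
  A2345: {i,l}
  A2346: {g,i,j,l} {k}
  A2356: {i,l}
  A2456: {i,l}
  A3456: {d,h} {i,l}
  A12345: {i,l}
  A12346: {g,i,l} {k}
  A12356: {i,l}
  A12456: {i,l}
  A13456: {h} {i,l}
  A23456: {i,l}
  A123456: {i,l}
C dims 13,32,39,25; δ0: rk 11, SNF 1^11; δ1: rk 21, SNF 1^21; δ2: rk 18, SNF 1^18
degree 0: 13−11−0 = 2 → Ȟ^0 ≅ Z^2
degree 1: 32−21−11 = 0 → Ȟ^1 ≅ 0
degree 2: 39−18−21 = 0 → Ȟ^2 ≅ 0

Ȟ^0 ≅ Z^2,  Ȟ^1 ≅ 0,  Ȟ^2 ≅ 0


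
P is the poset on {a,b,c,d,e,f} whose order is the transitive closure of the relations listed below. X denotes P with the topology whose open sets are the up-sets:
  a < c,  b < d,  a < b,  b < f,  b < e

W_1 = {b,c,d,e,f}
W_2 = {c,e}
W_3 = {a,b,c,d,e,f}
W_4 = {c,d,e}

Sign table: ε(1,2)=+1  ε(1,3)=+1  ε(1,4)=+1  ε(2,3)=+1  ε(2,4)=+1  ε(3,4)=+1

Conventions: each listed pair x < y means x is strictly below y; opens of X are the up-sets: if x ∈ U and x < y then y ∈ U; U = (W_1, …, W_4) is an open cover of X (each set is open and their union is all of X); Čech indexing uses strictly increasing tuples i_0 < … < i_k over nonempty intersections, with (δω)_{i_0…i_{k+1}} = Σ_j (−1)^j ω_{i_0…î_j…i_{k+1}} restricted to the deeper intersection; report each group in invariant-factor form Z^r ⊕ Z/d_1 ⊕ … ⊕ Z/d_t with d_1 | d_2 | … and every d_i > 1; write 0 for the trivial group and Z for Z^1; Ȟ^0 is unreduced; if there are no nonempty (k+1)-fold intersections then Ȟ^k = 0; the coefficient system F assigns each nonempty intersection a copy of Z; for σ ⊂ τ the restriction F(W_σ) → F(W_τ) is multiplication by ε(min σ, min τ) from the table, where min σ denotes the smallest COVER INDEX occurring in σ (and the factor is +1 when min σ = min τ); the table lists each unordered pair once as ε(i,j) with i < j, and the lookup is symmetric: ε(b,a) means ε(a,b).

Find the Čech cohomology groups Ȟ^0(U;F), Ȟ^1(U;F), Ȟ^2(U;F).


cover nerve:
  W12={c,e} W13={b,c,d,e,f} W14={c,d,e} W23={c,e} W24={c,e} W34={c,d,e}
  W123={c,e} W124={c,e} W134={c,d,e} W234={c,e}
  W1234={c,e}
C dims 4,6,4,1; δ0: rk 3, SNF 1^3; δ1: rk 3, SNF 1^3; δ2: rk 1, SNF 1^1
Ȟ^0: (4−3)−0=1 ⇒ Z
Ȟ^1: (6−3)−3=0 ⇒ 0
Ȟ^2: (4−1)−3=0 ⇒ 0

Ȟ^0(U;F) ≅ Z,  Ȟ^1(U;F) ≅ 0,  Ȟ^2(U;F) ≅ 0


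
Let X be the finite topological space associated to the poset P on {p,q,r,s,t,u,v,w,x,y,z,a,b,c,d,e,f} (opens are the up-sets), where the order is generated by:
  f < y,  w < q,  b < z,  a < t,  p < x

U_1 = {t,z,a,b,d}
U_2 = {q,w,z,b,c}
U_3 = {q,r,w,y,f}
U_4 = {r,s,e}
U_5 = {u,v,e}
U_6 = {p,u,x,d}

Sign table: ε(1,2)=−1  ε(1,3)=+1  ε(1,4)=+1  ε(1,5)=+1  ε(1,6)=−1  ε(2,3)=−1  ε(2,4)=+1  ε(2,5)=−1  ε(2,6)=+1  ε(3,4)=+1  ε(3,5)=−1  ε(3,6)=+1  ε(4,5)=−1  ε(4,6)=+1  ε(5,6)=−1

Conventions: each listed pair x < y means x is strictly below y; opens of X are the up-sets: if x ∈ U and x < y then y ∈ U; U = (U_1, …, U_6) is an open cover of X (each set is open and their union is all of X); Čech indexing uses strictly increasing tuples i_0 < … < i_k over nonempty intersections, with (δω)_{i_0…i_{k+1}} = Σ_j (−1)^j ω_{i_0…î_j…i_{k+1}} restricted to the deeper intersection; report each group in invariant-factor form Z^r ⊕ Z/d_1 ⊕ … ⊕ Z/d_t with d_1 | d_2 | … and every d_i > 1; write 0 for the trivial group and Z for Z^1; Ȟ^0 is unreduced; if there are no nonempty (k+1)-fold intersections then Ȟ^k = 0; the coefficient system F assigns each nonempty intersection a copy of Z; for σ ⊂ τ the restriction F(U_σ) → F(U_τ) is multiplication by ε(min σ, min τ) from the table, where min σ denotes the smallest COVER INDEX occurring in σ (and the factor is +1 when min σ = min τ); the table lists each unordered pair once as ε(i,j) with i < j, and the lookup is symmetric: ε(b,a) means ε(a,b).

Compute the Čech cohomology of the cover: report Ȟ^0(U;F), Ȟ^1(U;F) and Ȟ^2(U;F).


nerve of the cover:
  U12={z,b} U16={d} U23={q,w} U34={r} U45={e} U56={u}
C dims 6,6; δ0: rk 6, SNF 1^5·2
Ȟ^0 = (6 − 6) − 0 = 0, so Ȟ^0 ≅ 0
Ȟ^1 = (6 − 0) − 6 = 0 plus torsion [2], so Ȟ^1 ≅ Z/2
Ȟ^2 = (0 − 0) − 0 = 0, so Ȟ^2 ≅ 0

Ȟ^0 = 0; Ȟ^1 = Z/2; Ȟ^2 = 0


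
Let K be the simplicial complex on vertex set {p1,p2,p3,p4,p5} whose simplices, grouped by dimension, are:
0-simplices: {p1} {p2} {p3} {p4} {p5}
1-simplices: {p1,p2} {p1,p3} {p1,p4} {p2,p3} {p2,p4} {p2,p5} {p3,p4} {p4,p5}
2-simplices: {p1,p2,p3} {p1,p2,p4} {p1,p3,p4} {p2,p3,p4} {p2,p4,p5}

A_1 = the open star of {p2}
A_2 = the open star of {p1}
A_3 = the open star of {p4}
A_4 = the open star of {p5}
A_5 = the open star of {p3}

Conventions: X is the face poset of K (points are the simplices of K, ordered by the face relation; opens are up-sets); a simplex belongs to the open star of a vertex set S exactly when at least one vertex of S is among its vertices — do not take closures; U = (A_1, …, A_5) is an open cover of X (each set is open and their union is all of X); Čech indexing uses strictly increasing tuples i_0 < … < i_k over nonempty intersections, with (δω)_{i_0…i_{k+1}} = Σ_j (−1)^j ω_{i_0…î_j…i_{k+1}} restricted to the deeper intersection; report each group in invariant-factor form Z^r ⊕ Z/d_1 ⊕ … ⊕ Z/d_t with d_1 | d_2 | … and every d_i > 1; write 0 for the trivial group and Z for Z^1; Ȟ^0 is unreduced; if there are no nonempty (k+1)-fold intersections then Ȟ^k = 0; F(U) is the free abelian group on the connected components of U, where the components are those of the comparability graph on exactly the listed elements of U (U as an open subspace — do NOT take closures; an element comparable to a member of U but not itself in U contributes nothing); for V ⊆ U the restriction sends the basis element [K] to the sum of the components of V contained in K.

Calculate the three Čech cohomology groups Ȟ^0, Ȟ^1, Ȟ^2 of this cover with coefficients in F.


nonempty intersections:
  A1={{p2},{p1,p2},{p2,p3},{p2,p4},{p2,p5},{p1,p2,p3},{p1,p2,p4},{p2,p3,p4},{p2,p4,p5}} A2={{p1},{p1,p2},{p1,p3},{p1,p4},{p1,p2,p3},{p1,p2,p4},{p1,p3,p4}} A3={{p4},{p1,p4},{p2,p4},{p3,p4},{p4,p5},{p1,p2,p4},{p1,p3,p4},{p2,p3,p4},{p2,p4,p5}} A4={{p5},{p2,p5},{p4,p5},{p2,p4,p5}} A5={{p3},{p1,p3},{p2,p3},{p3,p4},{p1,p2,p3},{p1,p3,p4},{p2,p3,p4}}
  A12={{p1,p2},{p1,p2,p3},{p1,p2,p4}} A13={{p2,p4},{p1,p2,p4},{p2,p3,p4},{p2,p4,p5}} A14={{p2,p5},{p2,p4,p5}} A15={{p2,p3},{p1,p2,p3},{p2,p3,p4}} A23={{p1,p4},{p1,p2,p4},{p1,p3,p4}} A25={{p1,p3},{p1,p2,p3},{p1,p3,p4}} A34={{p4,p5},{p2,p4,p5}} A35={{p3,p4},{p1,p3,p4},{p2,p3,p4}}
  A123={{p1,p2,p4}} A125={{p1,p2,p3}} A134={{p2,p4,p5}} A135={{p2,p3,p4}} A235={{p1,p3,p4}}
components per intersection:
  A1: {{p2},{p1,p2},{p2,p3},{p2,p4},{p2,p5},{p1,p2,p3},{p1,p2,p4},{p2,p3,p4},{p2,p4,p5}}
  A2: {{p1},{p1,p2},{p1,p3},{p1,p4},{p1,p2,p3},{p1,p2,p4},{p1,p3,p4}}
  A3: {{p4},{p1,p4},{p2,p4},{p3,p4},{p4,p5},{p1,p2,p4},{p1,p3,p4},{p2,p3,p4},{p2,p4,p5}}
  A4: {{p5},{p2,p5},{p4,p5},{p2,p4,p5}}
  A5: {{p3},{p1,p3},{p2,p3},{p3,p4},{p1,p2,p3},{p1,p3,p4},{p2,p3,p4}}
  A12: {{p1,p2},{p1,p2,p3},{p1,p2,p4}}
  A13: {{p2,p4},{p1,p2,p4},{p2,p3,p4},{p2,p4,p5}}
  A14: {{p2,p5},{p2,p4,p5}}
  A15: {{p2,p3},{p1,p2,p3},{p2,p3,p4}}
  A23: {{p1,p4},{p1,p2,p4},{p1,p3,p4}}
  A25: {{p1,p3},{p1,p2,p3},{p1,p3,p4}}
  A34: {{p4,p5},{p2,p4,p5}}
  A35: {{p3,p4},{p1,p3,p4},{p2,p3,p4}}
  A123: {{p1,p2,p4}}
  A125: {{p1,p2,p3}}
  A134: {{p2,p4,p5}}
  A135: {{p2,p3,p4}}
  A235: {{p1,p3,p4}}
C dims 5,8,5; δ0: rk 4, SNF 1^4; δ1: rk 4, SNF 1^4
Ȟ^0: (5−4)−0=1 ⇒ Z
Ȟ^1: (8−4)−4=0 ⇒ 0
Ȟ^2: (5−0)−4=1 ⇒ Z

Ȟ^0 ≅ Z, Ȟ^1 ≅ 0 and Ȟ^2 ≅ Z


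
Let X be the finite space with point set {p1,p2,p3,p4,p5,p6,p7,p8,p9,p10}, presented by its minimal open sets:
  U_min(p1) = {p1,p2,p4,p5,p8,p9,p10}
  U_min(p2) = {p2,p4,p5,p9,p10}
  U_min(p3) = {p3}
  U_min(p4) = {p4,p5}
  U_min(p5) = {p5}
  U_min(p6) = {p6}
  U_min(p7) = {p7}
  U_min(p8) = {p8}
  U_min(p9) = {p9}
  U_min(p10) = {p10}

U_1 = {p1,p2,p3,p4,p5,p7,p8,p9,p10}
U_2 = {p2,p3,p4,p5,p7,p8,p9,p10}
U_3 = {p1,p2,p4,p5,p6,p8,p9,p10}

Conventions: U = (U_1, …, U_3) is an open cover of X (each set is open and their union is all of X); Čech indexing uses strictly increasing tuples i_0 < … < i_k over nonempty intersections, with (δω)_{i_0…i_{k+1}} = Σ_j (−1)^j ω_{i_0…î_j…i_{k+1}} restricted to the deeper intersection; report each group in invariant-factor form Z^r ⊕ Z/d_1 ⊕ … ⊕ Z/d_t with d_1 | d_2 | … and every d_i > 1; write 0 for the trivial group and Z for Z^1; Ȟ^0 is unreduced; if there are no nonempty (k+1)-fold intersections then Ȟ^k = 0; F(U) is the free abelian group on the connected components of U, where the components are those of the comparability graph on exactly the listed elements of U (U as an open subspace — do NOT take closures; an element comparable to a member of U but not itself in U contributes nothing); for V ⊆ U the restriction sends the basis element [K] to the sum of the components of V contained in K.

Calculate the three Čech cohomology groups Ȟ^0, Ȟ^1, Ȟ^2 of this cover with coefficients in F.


Ȟ^0(U;F) ≅ Z^4, Ȟ^1(U;F) ≅ 0, Ȟ^2(U;F) ≅ 0

nerve of the cover:
  U12={p2,p3,p4,p5,p7,p8,p9,p10} U13={p1,p2,p4,p5,p8,p9,p10} U23={p2,p4,p5,p8,p9,p10}
  U123={p2,p4,p5,p8,p9,p10}
components per intersection:
  U1: {p1,p2,p4,p5,p8,p9,p10} {p3} {p7}
  U2: {p2,p4,p5,p9,p10} {p3} {p7} {p8}
  U3: {p1,p2,p4,p5,p8,p9,p10} {p6}
  U12: {p2,p4,p5,p9,p10} {p3} {p7} {p8}
  U13: {p1,p2,p4,p5,p8,p9,p10}
  U23: {p2,p4,p5,p9,p10} {p8}
  U123: {p2,p4,p5,p9,p10} {p8}
C dims 9,7,2; δ0: rk 5, SNF 1^5; δ1: rk 2, SNF 1^2
Ȟ^0 = (9 − 5) − 0 = 4, so Ȟ^0 ≅ Z^4
Ȟ^1 = (7 − 2) − 5 = 0, so Ȟ^1 ≅ 0
Ȟ^2 = (2 − 0) − 2 = 0, so Ȟ^2 ≅ 0


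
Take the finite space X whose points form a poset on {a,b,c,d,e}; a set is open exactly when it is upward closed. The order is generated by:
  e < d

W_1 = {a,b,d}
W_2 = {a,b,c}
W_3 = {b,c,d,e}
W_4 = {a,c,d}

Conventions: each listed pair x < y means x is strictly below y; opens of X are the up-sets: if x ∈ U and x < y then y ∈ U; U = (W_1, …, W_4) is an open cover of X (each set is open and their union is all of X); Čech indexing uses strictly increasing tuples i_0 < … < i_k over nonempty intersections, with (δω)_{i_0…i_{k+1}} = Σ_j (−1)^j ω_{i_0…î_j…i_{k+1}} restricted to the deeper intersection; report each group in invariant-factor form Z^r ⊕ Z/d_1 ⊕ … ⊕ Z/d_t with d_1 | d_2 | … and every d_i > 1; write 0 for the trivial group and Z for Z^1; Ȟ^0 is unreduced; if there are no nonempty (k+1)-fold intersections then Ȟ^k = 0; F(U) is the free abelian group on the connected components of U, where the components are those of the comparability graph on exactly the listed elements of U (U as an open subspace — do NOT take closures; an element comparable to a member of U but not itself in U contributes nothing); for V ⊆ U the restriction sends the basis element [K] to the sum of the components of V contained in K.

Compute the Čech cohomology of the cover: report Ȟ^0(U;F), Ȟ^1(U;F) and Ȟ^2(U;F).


Ȟ^0 = Z^4, Ȟ^1 = 0, Ȟ^2 = 0

nonempty overlaps:
  W12={a,b} W13={b,d} W14={a,d} W23={b,c} W24={a,c} W34={c,d}
  W123={b} W124={a} W134={d} W234={c}
components per intersection:
  W1: {a} {b} {d}
  W2: {a} {b} {c}
  W3: {b} {c} {d,e}
  W4: {a} {c} {d}
  W12: {a} {b}
  W13: {b} {d}
  W14: {a} {d}
  W23: {b} {c}
  W24: {a} {c}
  W34: {c} {d}
  W123: {b}
  W124: {a}
  W134: {d}
  W234: {c}
C dims 12,12,4; δ0: rk 8, SNF 1^8; δ1: rk 4, SNF 1^4
degree 0: 12−8−0 = 4 → Ȟ^0 ≅ Z^4
degree 1: 12−4−8 = 0 → Ȟ^1 ≅ 0
degree 2: 4−0−4 = 0 → Ȟ^2 ≅ 0


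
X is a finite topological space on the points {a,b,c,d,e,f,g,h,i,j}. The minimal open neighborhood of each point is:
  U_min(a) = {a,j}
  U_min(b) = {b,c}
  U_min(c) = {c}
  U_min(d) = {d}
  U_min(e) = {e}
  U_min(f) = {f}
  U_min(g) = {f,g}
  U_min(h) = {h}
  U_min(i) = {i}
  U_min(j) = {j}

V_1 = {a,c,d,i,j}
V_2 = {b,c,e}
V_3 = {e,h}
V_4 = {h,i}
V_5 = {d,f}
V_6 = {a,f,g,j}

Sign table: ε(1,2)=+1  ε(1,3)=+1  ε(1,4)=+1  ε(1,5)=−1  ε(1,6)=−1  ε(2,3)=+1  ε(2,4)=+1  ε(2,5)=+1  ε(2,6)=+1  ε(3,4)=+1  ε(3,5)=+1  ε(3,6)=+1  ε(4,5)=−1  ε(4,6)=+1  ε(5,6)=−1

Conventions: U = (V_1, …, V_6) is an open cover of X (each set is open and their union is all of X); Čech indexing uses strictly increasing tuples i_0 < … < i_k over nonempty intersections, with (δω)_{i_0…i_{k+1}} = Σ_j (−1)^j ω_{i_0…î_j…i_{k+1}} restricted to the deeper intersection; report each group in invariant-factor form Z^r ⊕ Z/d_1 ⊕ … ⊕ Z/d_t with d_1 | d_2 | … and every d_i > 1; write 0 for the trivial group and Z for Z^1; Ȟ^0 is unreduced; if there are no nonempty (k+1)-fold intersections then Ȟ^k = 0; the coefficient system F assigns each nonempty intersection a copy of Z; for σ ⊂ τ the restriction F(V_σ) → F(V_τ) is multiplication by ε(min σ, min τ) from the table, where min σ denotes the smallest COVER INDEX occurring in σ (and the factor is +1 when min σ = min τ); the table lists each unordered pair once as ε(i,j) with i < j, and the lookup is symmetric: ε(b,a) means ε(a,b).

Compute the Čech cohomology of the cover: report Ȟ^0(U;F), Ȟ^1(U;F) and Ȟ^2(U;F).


Ȟ^0 ≅ 0, Ȟ^1 ≅ Z ⊕ Z/2 and Ȟ^2 ≅ 0

nonempty intersections:
  V12={c} V14={i} V15={d} V16={a,j} V23={e} V34={h} V56={f}
C dims 6,7; δ0: rk 6, SNF 1^5·2
Ȟ^0: (6−6)−0=0 ⇒ 0
Ȟ^1: (7−0)−6=1 plus torsion [2] ⇒ Z ⊕ Z/2
Ȟ^2: (0−0)−0=0 ⇒ 0


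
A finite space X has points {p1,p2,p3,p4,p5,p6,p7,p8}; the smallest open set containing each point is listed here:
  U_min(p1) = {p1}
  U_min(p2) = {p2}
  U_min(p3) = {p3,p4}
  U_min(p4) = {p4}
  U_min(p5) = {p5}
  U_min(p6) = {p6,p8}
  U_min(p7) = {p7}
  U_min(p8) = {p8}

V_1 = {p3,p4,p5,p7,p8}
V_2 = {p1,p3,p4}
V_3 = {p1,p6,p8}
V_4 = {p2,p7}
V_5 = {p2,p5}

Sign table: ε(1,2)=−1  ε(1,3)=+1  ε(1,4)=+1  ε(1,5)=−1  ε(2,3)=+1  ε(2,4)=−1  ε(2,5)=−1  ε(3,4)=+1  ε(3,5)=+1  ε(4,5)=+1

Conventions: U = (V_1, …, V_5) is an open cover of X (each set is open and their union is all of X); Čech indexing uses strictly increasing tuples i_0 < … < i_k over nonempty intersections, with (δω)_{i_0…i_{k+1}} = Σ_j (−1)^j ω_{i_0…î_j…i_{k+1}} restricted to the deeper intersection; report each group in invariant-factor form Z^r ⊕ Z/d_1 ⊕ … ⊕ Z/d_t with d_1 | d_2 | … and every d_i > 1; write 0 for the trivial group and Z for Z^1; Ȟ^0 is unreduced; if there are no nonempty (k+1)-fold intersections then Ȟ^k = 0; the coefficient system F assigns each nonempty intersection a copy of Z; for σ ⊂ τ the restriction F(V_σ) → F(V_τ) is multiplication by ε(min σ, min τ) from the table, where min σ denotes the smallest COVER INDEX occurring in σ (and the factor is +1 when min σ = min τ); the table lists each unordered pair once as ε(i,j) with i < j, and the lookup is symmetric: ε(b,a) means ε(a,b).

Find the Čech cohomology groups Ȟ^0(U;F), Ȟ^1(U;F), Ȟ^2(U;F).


nonempty intersections:
  V12={p3,p4} V13={p8} V14={p7} V15={p5} V23={p1} V45={p2}
C dims 5,6; δ0: rk 5, SNF 1^4·2
Ȟ^0: (5−5)−0=0 ⇒ 0
Ȟ^1: (6−0)−5=1 plus torsion [2] ⇒ Z ⊕ Z/2
Ȟ^2: (0−0)−0=0 ⇒ 0

Ȟ^0(U;F) ≅ 0, Ȟ^1(U;F) ≅ Z ⊕ Z/2, Ȟ^2(U;F) ≅ 0


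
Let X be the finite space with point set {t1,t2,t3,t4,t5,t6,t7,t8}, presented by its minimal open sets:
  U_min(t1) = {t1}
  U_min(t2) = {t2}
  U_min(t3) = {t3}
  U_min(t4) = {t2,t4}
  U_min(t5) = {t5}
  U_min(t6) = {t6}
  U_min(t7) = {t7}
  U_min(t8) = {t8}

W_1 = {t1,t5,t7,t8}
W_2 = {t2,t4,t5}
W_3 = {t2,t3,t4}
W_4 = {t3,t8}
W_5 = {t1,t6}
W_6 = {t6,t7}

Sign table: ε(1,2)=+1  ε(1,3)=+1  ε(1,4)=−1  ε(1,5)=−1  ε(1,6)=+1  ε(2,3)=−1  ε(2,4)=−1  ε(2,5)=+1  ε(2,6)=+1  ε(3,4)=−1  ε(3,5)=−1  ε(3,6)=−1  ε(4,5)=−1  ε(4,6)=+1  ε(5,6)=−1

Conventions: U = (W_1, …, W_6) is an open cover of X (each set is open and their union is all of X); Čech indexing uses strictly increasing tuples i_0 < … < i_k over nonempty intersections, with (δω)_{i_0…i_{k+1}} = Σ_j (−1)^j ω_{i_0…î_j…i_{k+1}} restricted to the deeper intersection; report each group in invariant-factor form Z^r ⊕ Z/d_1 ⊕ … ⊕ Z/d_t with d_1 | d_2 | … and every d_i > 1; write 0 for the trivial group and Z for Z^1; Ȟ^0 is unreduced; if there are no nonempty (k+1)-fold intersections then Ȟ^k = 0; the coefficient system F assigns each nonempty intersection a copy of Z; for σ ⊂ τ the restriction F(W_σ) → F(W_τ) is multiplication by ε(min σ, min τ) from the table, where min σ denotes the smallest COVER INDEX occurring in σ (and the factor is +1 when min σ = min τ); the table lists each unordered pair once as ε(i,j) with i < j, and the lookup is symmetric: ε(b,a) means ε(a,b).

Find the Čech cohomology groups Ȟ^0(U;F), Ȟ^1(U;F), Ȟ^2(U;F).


nerve of the cover:
  W12={t5} W14={t8} W15={t1} W16={t7} W23={t2,t4} W34={t3} W56={t6}
C dims 6,7; δ0: rk 6, SNF 1^5·2
Ȟ^0 = (6 − 6) − 0 = 0, so Ȟ^0 ≅ 0
Ȟ^1 = (7 − 0) − 6 = 1 plus torsion [2], so Ȟ^1 ≅ Z ⊕ Z/2
Ȟ^2 = (0 − 0) − 0 = 0, so Ȟ^2 ≅ 0

Ȟ^0 ≅ 0,  Ȟ^1 ≅ Z ⊕ Z/2,  Ȟ^2 ≅ 0


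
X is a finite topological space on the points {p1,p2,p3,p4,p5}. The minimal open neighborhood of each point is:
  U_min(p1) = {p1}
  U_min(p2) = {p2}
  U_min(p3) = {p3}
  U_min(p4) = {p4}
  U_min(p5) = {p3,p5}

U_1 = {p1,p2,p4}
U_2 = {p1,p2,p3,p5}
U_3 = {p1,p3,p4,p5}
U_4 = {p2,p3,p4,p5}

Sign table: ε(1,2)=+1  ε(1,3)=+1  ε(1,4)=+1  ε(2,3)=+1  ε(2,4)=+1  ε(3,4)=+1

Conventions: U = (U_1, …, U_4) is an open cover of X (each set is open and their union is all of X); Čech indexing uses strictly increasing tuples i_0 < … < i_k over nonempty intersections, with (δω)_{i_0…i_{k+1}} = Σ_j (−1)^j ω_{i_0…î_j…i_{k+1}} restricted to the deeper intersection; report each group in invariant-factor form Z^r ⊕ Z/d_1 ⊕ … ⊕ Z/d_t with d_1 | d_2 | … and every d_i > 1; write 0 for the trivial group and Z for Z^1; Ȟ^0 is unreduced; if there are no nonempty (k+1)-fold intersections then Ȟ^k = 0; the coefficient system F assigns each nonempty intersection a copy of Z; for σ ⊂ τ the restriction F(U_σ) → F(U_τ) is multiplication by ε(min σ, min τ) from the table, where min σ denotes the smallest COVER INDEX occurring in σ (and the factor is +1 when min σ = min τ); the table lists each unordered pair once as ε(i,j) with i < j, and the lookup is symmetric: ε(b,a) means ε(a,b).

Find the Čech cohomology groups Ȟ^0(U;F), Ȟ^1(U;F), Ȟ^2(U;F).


nerve simplices:
  U12={p1,p2} U13={p1,p4} U14={p2,p4} U23={p1,p3,p5} U24={p2,p3,p5} U34={p3,p4,p5}
  U123={p1} U124={p2} U134={p4} U234={p3,p5}
C dims 4,6,4; δ0: rk 3, SNF 1^3; δ1: rk 3, SNF 1^3
degree 0: 4−3−0 = 1 → Ȟ^0 ≅ Z
degree 1: 6−3−3 = 0 → Ȟ^1 ≅ 0
degree 2: 4−0−3 = 1 → Ȟ^2 ≅ Z

Ȟ^0 = Z,  Ȟ^1 = 0,  Ȟ^2 = Z


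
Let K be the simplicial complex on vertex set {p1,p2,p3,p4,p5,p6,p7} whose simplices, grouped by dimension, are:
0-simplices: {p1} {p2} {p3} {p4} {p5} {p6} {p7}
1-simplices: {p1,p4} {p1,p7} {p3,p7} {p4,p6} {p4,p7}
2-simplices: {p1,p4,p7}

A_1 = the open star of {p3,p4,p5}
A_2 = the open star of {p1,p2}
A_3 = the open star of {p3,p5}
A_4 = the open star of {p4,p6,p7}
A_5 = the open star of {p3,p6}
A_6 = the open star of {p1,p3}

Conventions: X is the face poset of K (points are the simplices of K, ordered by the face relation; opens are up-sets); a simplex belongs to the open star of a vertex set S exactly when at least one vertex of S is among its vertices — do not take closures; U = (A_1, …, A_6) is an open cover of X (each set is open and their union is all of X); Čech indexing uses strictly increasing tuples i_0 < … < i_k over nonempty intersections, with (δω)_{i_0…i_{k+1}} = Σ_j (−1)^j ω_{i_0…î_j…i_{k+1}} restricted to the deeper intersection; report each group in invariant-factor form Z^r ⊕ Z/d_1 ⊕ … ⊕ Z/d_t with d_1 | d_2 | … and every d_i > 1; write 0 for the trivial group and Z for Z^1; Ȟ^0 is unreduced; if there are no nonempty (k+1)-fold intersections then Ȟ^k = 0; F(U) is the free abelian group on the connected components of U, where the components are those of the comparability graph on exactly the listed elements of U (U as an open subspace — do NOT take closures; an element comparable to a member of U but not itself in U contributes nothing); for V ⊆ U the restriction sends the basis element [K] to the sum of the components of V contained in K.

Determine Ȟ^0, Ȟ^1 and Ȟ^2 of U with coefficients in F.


nonempty intersections:
  A1={{p3},{p4},{p5},{p1,p4},{p3,p7},{p4,p6},{p4,p7},{p1,p4,p7}} A2={{p1},{p2},{p1,p4},{p1,p7},{p1,p4,p7}} A3={{p3},{p5},{p3,p7}} A4={{p4},{p6},{p7},{p1,p4},{p1,p7},{p3,p7},{p4,p6},{p4,p7},{p1,p4,p7}} A5={{p3},{p6},{p3,p7},{p4,p6}} A6={{p1},{p3},{p1,p4},{p1,p7},{p3,p7},{p1,p4,p7}}
  A12={{p1,p4},{p1,p4,p7}} A13={{p3},{p5},{p3,p7}} A14={{p4},{p1,p4},{p3,p7},{p4,p6},{p4,p7},{p1,p4,p7}} A15={{p3},{p3,p7},{p4,p6}} A16={{p3},{p1,p4},{p3,p7},{p1,p4,p7}} A24={{p1,p4},{p1,p7},{p1,p4,p7}} A26={{p1},{p1,p4},{p1,p7},{p1,p4,p7}} A34={{p3,p7}} A35={{p3},{p3,p7}} A36={{p3},{p3,p7}} A45={{p6},{p3,p7},{p4,p6}} A46={{p1,p4},{p1,p7},{p3,p7},{p1,p4,p7}} A56={{p3},{p3,p7}}
  A124={{p1,p4},{p1,p4,p7}} A126={{p1,p4},{p1,p4,p7}} A134={{p3,p7}} A135={{p3},{p3,p7}} A136={{p3},{p3,p7}} A145={{p3,p7},{p4,p6}} A146={{p1,p4},{p3,p7},{p1,p4,p7}} A156={{p3},{p3,p7}} A246={{p1,p4},{p1,p7},{p1,p4,p7}} A345={{p3,p7}} A346={{p3,p7}} A356={{p3},{p3,p7}} A456={{p3,p7}}
  A1246={{p1,p4},{p1,p4,p7}} A1345={{p3,p7}} A1346={{p3,p7}} A1356={{p3},{p3,p7}} A1456={{p3,p7}} A3456={{p3,p7}}
  A13456={{p3,p7}}
components per intersection:
  A1: {{p3},{p3,p7}} {{p4},{p1,p4},{p4,p6},{p4,p7},{p1,p4,p7}} {{p5}}
  A2: {{p1},{p1,p4},{p1,p7},{p1,p4,p7}} {{p2}}
  A3: {{p3},{p3,p7}} {{p5}}
  A4: {{p4},{p6},{p7},{p1,p4},{p1,p7},{p3,p7},{p4,p6},{p4,p7},{p1,p4,p7}}
  A5: {{p3},{p3,p7}} {{p6},{p4,p6}}
  A6: {{p1},{p1,p4},{p1,p7},{p1,p4,p7}} {{p3},{p3,p7}}
  A12: {{p1,p4},{p1,p4,p7}}
  A13: {{p3},{p3,p7}} {{p5}}
  A14: {{p4},{p1,p4},{p4,p6},{p4,p7},{p1,p4,p7}} {{p3,p7}}
  A15: {{p3},{p3,p7}} {{p4,p6}}
  A16: {{p3},{p3,p7}} {{p1,p4},{p1,p4,p7}}
  A24: {{p1,p4},{p1,p7},{p1,p4,p7}}
  A26: {{p1},{p1,p4},{p1,p7},{p1,p4,p7}}
  A34: {{p3,p7}}
  A35: {{p3},{p3,p7}}
  A36: {{p3},{p3,p7}}
  A45: {{p6},{p4,p6}} {{p3,p7}}
  A46: {{p1,p4},{p1,p7},{p1,p4,p7}} {{p3,p7}}
  A56: {{p3},{p3,p7}}
  A124: {{p1,p4},{p1,p4,p7}}
  A126: {{p1,p4},{p1,p4,p7}}
  A134: {{p3,p7}}
  A135: {{p3},{p3,p7}}
  A136: {{p3},{p3,p7}}
  A145: {{p3,p7}} {{p4,p6}}
  A146: {{p1,p4},{p1,p4,p7}} {{p3,p7}}
  A156: {{p3},{p3,p7}}
  A246: {{p1,p4},{p1,p7},{p1,p4,p7}}
  A345: {{p3,p7}}
  A346: {{p3,p7}}
  A356: {{p3},{p3,p7}}
  A456: {{p3,p7}}
  A1246: {{p1,p4},{p1,p4,p7}}
  A1345: {{p3,p7}}
  A1346: {{p3,p7}}
  A1356: {{p3},{p3,p7}}
  A1456: {{p3,p7}}
  A3456: {{p3,p7}}
  A13456: {{p3,p7}}
C dims 12,19,15,6; δ0: rk 9, SNF 1^9; δ1: rk 10, SNF 1^10; δ2: rk 5, SNF 1^5
Ȟ^0: (12−9)−0=3 ⇒ Z^3
Ȟ^1: (19−10)−9=0 ⇒ 0
Ȟ^2: (15−5)−10=0 ⇒ 0

Ȟ^0 = Z^3; Ȟ^1 = 0; Ȟ^2 = 0


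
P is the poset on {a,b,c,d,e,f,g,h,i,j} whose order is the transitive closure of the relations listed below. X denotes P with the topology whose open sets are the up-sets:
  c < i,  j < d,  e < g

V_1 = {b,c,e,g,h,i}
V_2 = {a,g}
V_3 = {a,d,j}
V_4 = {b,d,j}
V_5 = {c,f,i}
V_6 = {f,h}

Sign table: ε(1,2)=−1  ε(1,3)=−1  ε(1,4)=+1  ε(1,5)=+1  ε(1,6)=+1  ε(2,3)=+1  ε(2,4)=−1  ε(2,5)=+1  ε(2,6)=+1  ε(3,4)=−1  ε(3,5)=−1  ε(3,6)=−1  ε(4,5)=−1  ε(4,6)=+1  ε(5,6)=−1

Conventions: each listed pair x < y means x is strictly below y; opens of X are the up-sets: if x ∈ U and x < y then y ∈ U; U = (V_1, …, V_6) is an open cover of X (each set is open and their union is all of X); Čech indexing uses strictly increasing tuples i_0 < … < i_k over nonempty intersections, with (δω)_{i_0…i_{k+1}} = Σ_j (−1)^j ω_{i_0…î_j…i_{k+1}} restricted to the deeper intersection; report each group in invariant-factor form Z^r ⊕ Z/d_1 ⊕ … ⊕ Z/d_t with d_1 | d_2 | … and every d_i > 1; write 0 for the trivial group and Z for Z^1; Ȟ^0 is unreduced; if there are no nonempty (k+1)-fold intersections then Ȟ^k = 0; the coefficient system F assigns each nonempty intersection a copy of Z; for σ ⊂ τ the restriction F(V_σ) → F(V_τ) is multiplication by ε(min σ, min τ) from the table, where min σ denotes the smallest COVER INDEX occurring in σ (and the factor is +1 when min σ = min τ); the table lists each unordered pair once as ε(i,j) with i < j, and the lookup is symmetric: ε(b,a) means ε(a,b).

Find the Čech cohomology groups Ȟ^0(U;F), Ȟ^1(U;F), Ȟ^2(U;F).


cover nerve:
  V12={g} V14={b} V15={c,i} V16={h} V23={a} V34={d,j} V56={f}
C dims 6,7; δ0: rk 6, SNF 1^5·2
Ȟ^0: (6−6)−0=0 ⇒ 0
Ȟ^1: (7−0)−6=1 plus torsion [2] ⇒ Z ⊕ Z/2
Ȟ^2: (0−0)−0=0 ⇒ 0

Ȟ^0(U;F) ≅ 0,  Ȟ^1(U;F) ≅ Z ⊕ Z/2,  Ȟ^2(U;F) ≅ 0


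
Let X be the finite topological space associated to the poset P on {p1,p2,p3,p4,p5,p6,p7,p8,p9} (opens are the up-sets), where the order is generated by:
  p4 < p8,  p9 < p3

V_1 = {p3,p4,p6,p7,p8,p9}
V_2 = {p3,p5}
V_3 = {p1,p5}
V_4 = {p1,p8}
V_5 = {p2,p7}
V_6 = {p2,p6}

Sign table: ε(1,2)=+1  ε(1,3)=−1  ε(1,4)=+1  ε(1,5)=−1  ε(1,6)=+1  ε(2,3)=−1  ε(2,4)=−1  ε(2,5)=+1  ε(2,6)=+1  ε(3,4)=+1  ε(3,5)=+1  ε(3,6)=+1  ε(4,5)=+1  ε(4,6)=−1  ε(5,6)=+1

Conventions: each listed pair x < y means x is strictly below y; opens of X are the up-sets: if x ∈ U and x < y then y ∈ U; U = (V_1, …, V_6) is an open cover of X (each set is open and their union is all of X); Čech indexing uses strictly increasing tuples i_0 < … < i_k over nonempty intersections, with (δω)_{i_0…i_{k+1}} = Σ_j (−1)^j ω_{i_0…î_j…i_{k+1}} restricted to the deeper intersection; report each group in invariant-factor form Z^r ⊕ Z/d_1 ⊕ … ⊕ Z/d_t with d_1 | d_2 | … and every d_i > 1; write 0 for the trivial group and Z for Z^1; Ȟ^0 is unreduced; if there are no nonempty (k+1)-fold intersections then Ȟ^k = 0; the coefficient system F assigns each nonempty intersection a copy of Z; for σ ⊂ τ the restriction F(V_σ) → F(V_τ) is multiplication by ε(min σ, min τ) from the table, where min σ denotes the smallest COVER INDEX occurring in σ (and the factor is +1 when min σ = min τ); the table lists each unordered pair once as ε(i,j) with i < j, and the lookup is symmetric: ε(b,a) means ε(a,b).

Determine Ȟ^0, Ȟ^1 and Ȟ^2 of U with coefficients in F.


Ȟ^0 ≅ 0; Ȟ^1 ≅ Z ⊕ Z/2; Ȟ^2 ≅ 0

nonempty overlaps:
  V12={p3} V14={p8} V15={p7} V16={p6} V23={p5} V34={p1} V56={p2}
C dims 6,7; δ0: rk 6, SNF 1^5·2
degree 0: 6−6−0 = 0 → Ȟ^0 ≅ 0
degree 1: 7−0−6 = 1 plus torsion [2] → Ȟ^1 ≅ Z ⊕ Z/2
degree 2: 0−0−0 = 0 → Ȟ^2 ≅ 0


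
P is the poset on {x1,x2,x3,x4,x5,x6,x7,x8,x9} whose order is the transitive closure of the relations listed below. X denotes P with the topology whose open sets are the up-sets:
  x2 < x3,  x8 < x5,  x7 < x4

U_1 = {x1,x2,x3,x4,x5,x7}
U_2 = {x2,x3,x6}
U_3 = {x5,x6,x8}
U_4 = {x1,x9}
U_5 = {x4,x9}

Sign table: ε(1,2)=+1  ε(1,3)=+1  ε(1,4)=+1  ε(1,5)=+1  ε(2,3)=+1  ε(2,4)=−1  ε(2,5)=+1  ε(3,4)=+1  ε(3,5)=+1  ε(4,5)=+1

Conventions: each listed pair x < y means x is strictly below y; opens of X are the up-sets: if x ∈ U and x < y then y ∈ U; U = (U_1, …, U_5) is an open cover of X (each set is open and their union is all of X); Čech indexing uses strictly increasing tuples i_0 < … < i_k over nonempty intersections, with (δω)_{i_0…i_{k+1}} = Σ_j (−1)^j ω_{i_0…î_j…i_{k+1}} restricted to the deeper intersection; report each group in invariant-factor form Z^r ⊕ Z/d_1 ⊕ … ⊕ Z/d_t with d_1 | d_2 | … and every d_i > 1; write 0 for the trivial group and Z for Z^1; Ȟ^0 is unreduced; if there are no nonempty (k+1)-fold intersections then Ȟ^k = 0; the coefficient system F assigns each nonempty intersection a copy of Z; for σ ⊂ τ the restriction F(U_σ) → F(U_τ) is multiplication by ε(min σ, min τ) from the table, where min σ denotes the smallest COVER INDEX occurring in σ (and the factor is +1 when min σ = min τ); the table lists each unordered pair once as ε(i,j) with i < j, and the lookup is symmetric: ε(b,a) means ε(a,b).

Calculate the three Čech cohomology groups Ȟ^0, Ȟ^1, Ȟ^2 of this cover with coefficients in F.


nerve of the cover:
  U12={x2,x3} U13={x5} U14={x1} U15={x4} U23={x6} U45={x9}
C dims 5,6; δ0: rk 4, SNF 1^4
Ȟ^0 = (5 − 4) − 0 = 1, so Ȟ^0 ≅ Z
Ȟ^1 = (6 − 0) − 4 = 2, so Ȟ^1 ≅ Z^2
Ȟ^2 = (0 − 0) − 0 = 0, so Ȟ^2 ≅ 0

Ȟ^0 = Z, Ȟ^1 = Z^2, Ȟ^2 = 0


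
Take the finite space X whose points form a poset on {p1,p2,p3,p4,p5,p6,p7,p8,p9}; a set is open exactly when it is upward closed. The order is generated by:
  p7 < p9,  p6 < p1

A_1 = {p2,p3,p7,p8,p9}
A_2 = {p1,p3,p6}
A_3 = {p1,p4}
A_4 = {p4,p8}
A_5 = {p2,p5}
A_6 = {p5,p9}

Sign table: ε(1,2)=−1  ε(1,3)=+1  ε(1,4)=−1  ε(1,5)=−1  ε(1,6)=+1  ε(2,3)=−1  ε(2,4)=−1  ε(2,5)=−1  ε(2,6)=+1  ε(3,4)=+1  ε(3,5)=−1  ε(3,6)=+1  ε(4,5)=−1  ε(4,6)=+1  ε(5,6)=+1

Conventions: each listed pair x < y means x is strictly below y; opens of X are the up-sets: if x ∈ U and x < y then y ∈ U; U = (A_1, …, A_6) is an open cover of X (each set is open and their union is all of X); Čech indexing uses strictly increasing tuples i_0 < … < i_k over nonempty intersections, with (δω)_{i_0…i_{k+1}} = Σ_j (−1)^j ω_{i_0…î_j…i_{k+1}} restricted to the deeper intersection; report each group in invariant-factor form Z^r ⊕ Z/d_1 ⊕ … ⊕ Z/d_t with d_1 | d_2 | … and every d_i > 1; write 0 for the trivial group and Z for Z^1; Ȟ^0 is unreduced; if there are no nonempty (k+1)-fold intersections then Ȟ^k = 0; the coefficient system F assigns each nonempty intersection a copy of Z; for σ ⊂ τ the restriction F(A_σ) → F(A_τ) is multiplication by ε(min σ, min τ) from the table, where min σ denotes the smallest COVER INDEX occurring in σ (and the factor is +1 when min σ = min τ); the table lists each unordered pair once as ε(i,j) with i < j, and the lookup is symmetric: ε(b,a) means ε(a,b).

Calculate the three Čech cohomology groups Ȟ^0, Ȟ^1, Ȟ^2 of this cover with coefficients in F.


Ȟ^0(U;F) ≅ 0; Ȟ^1(U;F) ≅ Z ⊕ Z/2; Ȟ^2(U;F) ≅ 0

nonempty overlaps:
  A12={p3} A14={p8} A15={p2} A16={p9} A23={p1} A34={p4} A56={p5}
C dims 6,7; δ0: rk 6, SNF 1^5·2
degree 0: 6−6−0 = 0 → Ȟ^0 ≅ 0
degree 1: 7−0−6 = 1 plus torsion [2] → Ȟ^1 ≅ Z ⊕ Z/2
degree 2: 0−0−0 = 0 → Ȟ^2 ≅ 0
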